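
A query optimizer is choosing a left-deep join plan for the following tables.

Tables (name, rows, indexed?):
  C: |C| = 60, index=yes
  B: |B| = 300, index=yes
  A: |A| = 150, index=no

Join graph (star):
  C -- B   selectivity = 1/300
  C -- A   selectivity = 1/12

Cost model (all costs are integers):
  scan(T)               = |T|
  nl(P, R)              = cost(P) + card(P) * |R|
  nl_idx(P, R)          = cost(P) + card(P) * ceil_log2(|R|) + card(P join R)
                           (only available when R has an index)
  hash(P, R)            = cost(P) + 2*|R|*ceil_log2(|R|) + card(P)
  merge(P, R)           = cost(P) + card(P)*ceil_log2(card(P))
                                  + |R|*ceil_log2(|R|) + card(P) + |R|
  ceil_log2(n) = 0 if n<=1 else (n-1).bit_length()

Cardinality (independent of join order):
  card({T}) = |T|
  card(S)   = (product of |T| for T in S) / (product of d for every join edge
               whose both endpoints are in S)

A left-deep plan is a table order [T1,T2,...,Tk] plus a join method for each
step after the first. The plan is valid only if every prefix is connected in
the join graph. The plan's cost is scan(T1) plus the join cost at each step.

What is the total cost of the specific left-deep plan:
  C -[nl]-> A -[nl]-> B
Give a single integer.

step 1: scan C: cost=60, card=60
step 2: join A via nl
    card(P join A) = 60*150/(12) = 750
    cost = 60 + 60*150 = 9060
step 3: join B via nl
    card(P join B) = 750*300/(300) = 750
    cost = 9060 + 750*300 = 234060

234060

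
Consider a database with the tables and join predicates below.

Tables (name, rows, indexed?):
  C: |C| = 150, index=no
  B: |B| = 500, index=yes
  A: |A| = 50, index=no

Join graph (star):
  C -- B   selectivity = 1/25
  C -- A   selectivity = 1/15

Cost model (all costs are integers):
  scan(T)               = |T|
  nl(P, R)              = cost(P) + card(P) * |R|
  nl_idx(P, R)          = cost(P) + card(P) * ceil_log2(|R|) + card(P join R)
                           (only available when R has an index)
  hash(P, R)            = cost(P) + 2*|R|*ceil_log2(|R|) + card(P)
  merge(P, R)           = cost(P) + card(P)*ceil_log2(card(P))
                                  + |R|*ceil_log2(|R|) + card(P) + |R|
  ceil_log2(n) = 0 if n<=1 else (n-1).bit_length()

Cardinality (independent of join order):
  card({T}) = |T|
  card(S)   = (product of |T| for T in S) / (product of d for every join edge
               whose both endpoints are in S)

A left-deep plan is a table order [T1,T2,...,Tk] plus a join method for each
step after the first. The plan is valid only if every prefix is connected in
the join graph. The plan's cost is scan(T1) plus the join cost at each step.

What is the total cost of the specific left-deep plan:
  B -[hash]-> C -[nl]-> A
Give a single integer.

153400

step 1: scan B: cost=500, card=500
step 2: join C via hash
    card(P join C) = 500*150/(25) = 3000
    cost = 500 + 2*150*8 + 500 = 3400
step 3: join A via nl
    card(P join A) = 3000*50/(15) = 10000
    cost = 3400 + 3000*50 = 153400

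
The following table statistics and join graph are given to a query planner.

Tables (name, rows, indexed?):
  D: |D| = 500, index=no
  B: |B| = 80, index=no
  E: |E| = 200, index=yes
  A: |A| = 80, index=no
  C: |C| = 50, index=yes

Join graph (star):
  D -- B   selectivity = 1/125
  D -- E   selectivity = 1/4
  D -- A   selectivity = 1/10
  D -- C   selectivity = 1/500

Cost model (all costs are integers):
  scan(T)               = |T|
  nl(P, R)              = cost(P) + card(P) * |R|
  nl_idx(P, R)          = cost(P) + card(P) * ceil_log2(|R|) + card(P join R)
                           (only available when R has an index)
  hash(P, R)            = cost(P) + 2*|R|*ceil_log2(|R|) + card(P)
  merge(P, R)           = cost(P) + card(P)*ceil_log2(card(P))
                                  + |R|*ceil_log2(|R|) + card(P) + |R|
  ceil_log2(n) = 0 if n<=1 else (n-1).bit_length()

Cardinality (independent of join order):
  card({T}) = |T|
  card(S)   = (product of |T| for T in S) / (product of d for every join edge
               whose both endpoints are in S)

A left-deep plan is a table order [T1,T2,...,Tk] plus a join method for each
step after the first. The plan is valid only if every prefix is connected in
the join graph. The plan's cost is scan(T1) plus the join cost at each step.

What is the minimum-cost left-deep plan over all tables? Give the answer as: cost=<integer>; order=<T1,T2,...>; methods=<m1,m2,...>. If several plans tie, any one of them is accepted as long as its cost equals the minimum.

cost=6878; order=D,C,B,A,E; methods=hash,merge,merge,hash

Selinger DP (subsets sized 1..n):
  {D}: scan cost=500, card=500
  {B}: scan cost=80, card=80
  {E}: scan cost=200, card=200
  {A}: scan cost=80, card=80
  {C}: scan cost=50, card=50
  {BD}: card=320; try (B,hash)→2120, (D,merge)→5720, (B,merge)→6140, (D,hash)→9160, (D,nl)→40080, (B,nl)→40500; best=2120 via (B,hash)
  {DE}: card=25000; try (E,hash)→4200, (D,merge)→7000, (E,merge)→7300, (D,hash)→9400, (E,nl_idx)→29500, (D,nl)→100200 …(+1); best=4200 via (E,hash)
  {AD}: card=4000; try (A,hash)→2120, (D,merge)→5720, (A,merge)→6140, (D,hash)→9160, (D,nl)→40080, (A,nl)→40500; best=2120 via (A,hash)
  {CD}: card=50; try (C,hash)→1600, (C,nl_idx)→3550, (D,merge)→5400, (C,merge)→5850, (D,hash)→9100, (D,nl)→25050 …(+1); best=1600 via (C,hash)
  {BDE}: card=16000; try (E,hash)→5640, (E,merge)→7120, (E,nl_idx)→20680, (B,hash)→30320, (E,nl)→66120, (B,merge)→404840 …(+1); best=5640 via (E,hash)
  {ABD}: card=2560; try (A,hash)→3560, (A,merge)→5960, (B,hash)→7240, (A,nl)→27720, (B,merge)→54760, (B,nl)→322120; best=3560 via (A,hash)
  {BCD}: card=32; try (B,merge)→2590, (B,hash)→2770, (C,hash)→3040, (C,nl_idx)→4072, (B,nl)→5600, (C,merge)→5670 …(+1); best=2590 via (B,merge)
  {ADE}: card=200000; try (E,hash)→9320, (A,hash)→30320, (E,merge)→55920, (E,nl_idx)→234120, (A,merge)→404840, (E,nl)→802120 …(+1); best=9320 via (E,hash)
  {CDE}: card=2500; try (E,merge)→3750, (E,nl_idx)→4500, (E,hash)→4850, (E,nl)→11600, (C,hash)→29800, (C,nl_idx)→156700 …(+2); best=3750 via (E,merge)
  {ACD}: card=400; try (A,merge)→2590, (A,hash)→2770, (A,nl)→5600, (C,hash)→6720, (C,nl_idx)→26520, (C,merge)→54470 …(+1); best=2590 via (A,merge)
  {ABDE}: card=128000; try (E,hash)→9320, (A,hash)→22760, (E,merge)→38640, (E,nl_idx)→152040, (B,hash)→210440, (A,merge)→246280 …(+4); best=9320 via (E,hash)
  {BCDE}: card=1600; try (E,nl_idx)→4446, (E,merge)→4582, (E,hash)→5822, (B,hash)→7370, (E,nl)→8990, (C,hash)→22240 …(+5); best=4446 via (E,nl_idx)
  {ABCD}: card=256; try (A,merge)→3422, (A,hash)→3742, (B,hash)→4110, (A,nl)→5150, (C,hash)→6720, (B,merge)→7230 …(+4); best=3422 via (A,merge)
  {ACDE}: card=20000; try (E,hash)→6190, (A,hash)→7370, (E,merge)→8390, (E,nl_idx)→25790, (A,merge)→36890, (E,nl)→82590 …(+5); best=6190 via (E,hash)
  {ABCDE}: card=12800; try (E,hash)→6878, (A,hash)→7166, (E,merge)→7526, (E,nl_idx)→18270, (A,merge)→24286, (B,hash)→27310 …(+8); best=6878 via (E,hash)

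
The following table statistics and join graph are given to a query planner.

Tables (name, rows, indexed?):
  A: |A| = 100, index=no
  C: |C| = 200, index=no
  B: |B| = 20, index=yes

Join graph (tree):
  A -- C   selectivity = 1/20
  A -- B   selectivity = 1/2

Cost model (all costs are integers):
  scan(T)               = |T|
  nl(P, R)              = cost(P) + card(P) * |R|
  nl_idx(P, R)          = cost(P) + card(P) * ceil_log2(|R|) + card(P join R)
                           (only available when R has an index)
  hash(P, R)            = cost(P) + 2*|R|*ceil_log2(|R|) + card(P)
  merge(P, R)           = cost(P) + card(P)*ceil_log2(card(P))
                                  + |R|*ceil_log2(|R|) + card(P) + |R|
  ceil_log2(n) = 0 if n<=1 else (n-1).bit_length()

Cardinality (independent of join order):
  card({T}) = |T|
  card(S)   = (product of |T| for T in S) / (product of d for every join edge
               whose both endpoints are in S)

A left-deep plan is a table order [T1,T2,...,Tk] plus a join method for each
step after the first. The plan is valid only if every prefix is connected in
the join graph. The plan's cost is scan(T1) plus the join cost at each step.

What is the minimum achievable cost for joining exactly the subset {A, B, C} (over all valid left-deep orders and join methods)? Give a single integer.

Selinger DP over subsets of {A,B,C}:
  {A}: scan cost=100, card=100
  {C}: scan cost=200, card=200
  {B}: scan cost=20, card=20
  {AC}: card=1000; try (A,hash)→1800, (C,merge)→2700, (A,merge)→2800, (C,hash)→3400, (C,nl)→20100, (A,nl)→20200; best=1800 via (A,hash)
  {AB}: card=1000; try (B,hash)→400, (A,merge)→940, (B,merge)→1020, (A,hash)→1440, (B,nl_idx)→1600, (A,nl)→2020 …(+1); best=400 via (B,hash)
  {ABC}: card=10000; try (B,hash)→3000, (C,hash)→4600, (B,merge)→12920, (C,merge)→13200, (B,nl_idx)→16800, (B,nl)→21800 …(+1); best=3000 via (B,hash)

3000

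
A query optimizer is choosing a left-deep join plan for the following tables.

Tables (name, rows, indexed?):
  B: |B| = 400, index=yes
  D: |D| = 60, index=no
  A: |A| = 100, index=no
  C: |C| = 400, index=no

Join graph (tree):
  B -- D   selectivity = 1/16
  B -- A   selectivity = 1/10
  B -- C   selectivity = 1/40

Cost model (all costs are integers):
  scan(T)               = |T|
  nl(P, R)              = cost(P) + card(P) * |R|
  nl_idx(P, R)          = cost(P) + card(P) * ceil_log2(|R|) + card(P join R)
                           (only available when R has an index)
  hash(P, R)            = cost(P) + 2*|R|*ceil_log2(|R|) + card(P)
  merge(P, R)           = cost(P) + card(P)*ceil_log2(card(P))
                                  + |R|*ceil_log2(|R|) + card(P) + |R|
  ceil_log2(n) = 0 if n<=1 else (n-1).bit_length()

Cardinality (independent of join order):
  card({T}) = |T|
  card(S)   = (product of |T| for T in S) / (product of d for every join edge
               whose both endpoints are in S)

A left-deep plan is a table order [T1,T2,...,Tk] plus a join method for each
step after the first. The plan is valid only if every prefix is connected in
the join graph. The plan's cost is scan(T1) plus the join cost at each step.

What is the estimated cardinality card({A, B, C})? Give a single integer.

40000

Tables in S: A(100), B(400), C(400)
Edges inside S: B-A(d=10), B-C(d=40)
numerator = 100 * 400 * 400 = 16000000
denominator = 10 * 40 = 400
card(S) = 16000000 / 400 = 40000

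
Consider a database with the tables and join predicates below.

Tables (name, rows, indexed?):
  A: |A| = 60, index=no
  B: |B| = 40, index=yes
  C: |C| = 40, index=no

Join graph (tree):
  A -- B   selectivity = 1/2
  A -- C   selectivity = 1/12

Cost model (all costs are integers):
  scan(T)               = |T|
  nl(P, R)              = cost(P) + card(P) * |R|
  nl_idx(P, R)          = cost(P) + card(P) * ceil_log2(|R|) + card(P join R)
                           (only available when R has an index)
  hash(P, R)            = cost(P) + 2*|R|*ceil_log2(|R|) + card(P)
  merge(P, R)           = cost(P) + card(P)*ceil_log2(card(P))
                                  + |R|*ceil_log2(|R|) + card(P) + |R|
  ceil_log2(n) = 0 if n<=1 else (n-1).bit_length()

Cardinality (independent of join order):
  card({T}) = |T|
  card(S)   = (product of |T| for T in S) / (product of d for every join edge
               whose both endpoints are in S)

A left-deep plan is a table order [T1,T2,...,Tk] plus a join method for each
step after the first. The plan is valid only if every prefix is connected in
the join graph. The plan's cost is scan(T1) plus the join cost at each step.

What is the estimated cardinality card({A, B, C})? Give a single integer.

4000

Tables in S: A(60), B(40), C(40)
Edges inside S: A-B(d=2), A-C(d=12)
numerator = 60 * 40 * 40 = 96000
denominator = 2 * 12 = 24
card(S) = 96000 / 24 = 4000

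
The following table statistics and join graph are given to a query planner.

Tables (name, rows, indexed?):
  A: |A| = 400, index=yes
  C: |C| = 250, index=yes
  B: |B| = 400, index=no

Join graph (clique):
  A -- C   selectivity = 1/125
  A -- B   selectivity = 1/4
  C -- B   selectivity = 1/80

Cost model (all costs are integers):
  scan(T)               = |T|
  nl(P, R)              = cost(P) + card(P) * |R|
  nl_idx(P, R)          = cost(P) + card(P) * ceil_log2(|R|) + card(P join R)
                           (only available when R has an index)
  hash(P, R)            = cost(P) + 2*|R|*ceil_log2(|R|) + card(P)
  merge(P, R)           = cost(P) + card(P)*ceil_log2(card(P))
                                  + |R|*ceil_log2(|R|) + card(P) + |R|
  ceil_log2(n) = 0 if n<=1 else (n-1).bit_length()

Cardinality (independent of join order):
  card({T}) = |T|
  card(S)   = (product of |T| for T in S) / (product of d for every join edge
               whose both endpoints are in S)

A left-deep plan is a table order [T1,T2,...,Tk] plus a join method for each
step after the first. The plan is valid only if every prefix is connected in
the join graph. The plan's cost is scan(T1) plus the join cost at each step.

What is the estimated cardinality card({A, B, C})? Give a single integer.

1000

Tables in S: A(400), B(400), C(250)
Edges inside S: A-C(d=125), A-B(d=4), C-B(d=80)
numerator = 400 * 400 * 250 = 40000000
denominator = 125 * 4 * 80 = 40000
card(S) = 40000000 / 40000 = 1000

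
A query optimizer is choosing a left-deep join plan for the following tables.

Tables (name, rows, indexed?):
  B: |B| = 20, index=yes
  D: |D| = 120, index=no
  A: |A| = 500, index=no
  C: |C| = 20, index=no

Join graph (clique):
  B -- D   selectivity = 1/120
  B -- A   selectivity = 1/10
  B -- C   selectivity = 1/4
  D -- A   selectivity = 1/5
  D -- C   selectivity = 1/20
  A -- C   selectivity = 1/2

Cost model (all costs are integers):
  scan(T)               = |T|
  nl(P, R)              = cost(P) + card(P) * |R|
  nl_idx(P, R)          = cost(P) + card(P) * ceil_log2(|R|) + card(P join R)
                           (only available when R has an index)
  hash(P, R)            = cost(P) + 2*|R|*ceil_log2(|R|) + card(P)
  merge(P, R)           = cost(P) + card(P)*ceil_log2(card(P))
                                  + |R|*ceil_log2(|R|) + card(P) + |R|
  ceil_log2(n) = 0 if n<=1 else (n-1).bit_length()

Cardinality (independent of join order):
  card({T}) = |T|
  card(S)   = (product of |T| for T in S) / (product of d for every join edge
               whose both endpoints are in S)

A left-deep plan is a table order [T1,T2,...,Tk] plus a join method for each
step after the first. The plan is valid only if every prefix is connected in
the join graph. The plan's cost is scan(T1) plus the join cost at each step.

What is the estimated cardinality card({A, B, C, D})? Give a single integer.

Tables in S: A(500), B(20), C(20), D(120)
Edges inside S: B-D(d=120), B-A(d=10), B-C(d=4), D-A(d=5), D-C(d=20), A-C(d=2)
numerator = 500 * 20 * 20 * 120 = 24000000
denominator = 120 * 10 * 4 * 5 * 20 * 2 = 960000
card(S) = 24000000 / 960000 = 25

25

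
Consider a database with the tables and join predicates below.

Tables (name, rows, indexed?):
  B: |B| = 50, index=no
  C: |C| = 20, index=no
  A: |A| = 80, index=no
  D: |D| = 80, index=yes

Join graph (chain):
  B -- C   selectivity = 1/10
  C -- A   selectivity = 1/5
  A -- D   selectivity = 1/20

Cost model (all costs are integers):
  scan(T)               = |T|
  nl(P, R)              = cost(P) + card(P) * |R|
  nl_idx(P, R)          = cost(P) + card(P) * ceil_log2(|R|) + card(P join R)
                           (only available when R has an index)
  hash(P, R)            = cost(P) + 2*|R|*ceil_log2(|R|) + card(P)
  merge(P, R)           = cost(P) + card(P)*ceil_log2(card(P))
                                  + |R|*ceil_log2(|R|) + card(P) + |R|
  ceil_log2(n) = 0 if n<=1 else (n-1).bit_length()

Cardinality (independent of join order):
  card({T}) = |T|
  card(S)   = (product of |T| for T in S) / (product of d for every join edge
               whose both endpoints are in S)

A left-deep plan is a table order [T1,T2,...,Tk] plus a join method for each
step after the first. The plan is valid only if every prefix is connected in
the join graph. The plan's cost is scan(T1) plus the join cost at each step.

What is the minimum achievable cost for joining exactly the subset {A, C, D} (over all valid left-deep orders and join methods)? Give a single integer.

Selinger DP over subsets of {A,C,D}:
  {C}: scan cost=20, card=20
  {A}: scan cost=80, card=80
  {D}: scan cost=80, card=80
  {AC}: card=320; try (C,hash)→360, (A,merge)→780, (C,merge)→840, (A,hash)→1160, (A,nl)→1620, (C,nl)→1680; best=360 via (C,hash)
  {AD}: card=320; try (D,nl_idx)→960, (D,hash)→1280, (A,hash)→1280, (D,merge)→1360, (A,merge)→1360, (D,nl)→6480 …(+1); best=960 via (D,nl_idx)
  {ACD}: card=1280; try (C,hash)→1480, (D,hash)→1800, (D,nl_idx)→3880, (D,merge)→4200, (C,merge)→4280, (C,nl)→7360 …(+1); best=1480 via (C,hash)

1480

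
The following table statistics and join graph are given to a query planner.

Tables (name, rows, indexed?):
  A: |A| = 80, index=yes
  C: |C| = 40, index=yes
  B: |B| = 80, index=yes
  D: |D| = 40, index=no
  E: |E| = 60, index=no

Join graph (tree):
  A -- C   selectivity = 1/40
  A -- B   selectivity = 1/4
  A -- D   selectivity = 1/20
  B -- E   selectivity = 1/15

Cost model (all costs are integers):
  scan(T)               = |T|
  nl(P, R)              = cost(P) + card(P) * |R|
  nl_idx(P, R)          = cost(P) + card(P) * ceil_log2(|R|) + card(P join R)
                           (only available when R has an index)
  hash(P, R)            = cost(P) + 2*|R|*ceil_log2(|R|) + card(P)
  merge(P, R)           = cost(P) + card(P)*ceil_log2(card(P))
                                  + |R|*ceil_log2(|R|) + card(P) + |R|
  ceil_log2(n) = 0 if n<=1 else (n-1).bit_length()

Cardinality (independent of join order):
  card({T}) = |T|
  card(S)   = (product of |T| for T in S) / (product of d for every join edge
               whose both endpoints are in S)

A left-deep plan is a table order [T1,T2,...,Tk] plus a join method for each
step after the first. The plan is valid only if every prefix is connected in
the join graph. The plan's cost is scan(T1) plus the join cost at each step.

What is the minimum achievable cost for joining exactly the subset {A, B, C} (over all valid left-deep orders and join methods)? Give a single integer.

1600

Selinger DP over subsets of {A,B,C}:
  {A}: scan cost=80, card=80
  {C}: scan cost=40, card=40
  {B}: scan cost=80, card=80
  {AC}: card=80; try (A,nl_idx)→400, (C,hash)→640, (C,nl_idx)→640, (A,merge)→960, (C,merge)→1000, (A,hash)→1200 …(+2); best=400 via (A,nl_idx)
  {AB}: card=1600; try (B,hash)→1280, (A,hash)→1280, (B,merge)→1360, (A,merge)→1360, (B,nl_idx)→2240, (A,nl_idx)→2240 …(+2); best=1280 via (B,hash)
  {ABC}: card=1600; try (B,hash)→1600, (B,merge)→1680, (B,nl_idx)→2560, (C,hash)→3360, (B,nl)→6800, (C,nl_idx)→12480 …(+2); best=1600 via (B,hash)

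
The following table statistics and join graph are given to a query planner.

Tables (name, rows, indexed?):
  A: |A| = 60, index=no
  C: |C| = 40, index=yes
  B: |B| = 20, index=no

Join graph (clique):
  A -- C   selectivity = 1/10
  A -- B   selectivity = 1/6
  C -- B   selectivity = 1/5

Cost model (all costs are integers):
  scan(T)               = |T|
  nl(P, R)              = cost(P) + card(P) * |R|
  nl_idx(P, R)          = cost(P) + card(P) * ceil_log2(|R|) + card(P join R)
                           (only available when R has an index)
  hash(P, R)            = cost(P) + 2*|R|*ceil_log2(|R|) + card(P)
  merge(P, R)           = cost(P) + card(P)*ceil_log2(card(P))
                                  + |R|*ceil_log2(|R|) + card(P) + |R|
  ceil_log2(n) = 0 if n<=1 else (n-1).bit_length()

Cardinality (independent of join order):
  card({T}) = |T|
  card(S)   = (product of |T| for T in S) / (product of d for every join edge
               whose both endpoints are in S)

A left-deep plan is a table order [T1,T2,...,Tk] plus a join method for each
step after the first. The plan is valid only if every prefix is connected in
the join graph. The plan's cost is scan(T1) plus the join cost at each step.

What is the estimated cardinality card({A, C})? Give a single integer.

Tables in S: A(60), C(40)
Edges inside S: A-C(d=10)
numerator = 60 * 40 = 2400
denominator = 10 = 10
card(S) = 2400 / 10 = 240

240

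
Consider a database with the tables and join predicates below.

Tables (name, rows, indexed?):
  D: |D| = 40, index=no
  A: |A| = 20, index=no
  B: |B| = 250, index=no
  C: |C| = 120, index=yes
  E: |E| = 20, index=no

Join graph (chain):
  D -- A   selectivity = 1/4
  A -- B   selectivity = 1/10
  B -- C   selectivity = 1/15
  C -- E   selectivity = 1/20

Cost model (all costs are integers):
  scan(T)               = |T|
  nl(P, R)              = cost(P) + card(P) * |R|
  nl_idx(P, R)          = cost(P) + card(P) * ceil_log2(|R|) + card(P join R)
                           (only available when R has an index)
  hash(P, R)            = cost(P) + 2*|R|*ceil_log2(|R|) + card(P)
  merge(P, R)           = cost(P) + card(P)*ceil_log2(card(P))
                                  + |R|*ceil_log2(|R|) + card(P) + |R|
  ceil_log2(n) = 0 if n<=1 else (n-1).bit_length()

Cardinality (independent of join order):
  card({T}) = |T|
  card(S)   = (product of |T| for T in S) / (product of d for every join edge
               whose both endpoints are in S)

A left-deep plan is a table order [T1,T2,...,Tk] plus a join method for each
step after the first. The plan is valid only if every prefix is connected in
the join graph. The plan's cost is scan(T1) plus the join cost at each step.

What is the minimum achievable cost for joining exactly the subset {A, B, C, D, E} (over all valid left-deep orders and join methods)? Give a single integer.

Selinger DP over subsets of {A,B,C,D,E}:
  {D}: scan cost=40, card=40
  {A}: scan cost=20, card=20
  {B}: scan cost=250, card=250
  {C}: scan cost=120, card=120
  {E}: scan cost=20, card=20
  {AD}: card=200; try (A,hash)→280, (D,merge)→420, (A,merge)→440, (D,hash)→520, (D,nl)→820, (A,nl)→840; best=280 via (A,hash)
  {AB}: card=500; try (A,hash)→700, (B,merge)→2390, (A,merge)→2620, (B,hash)→4040, (B,nl)→5020, (A,nl)→5250; best=700 via (A,hash)
  {BC}: card=2000; try (C,hash)→2180, (B,merge)→3330, (C,merge)→3460, (C,nl_idx)→4000, (B,hash)→4240, (B,nl)→30120 …(+1); best=2180 via (C,hash)
  {CE}: card=120; try (C,nl_idx)→280, (E,hash)→440, (C,merge)→1100, (E,merge)→1200, (C,hash)→1720, (C,nl)→2420 …(+1); best=280 via (C,nl_idx)
  {ABD}: card=5000; try (D,hash)→1680, (B,merge)→4330, (B,hash)→4480, (D,merge)→5980, (D,nl)→20700, (B,nl)→50280; best=1680 via (D,hash)
  {ABC}: card=4000; try (C,hash)→2880, (A,hash)→4380, (C,merge)→6660, (C,nl_idx)→8200, (A,merge)→26300, (A,nl)→42180 …(+1); best=2880 via (C,hash)
  {BCE}: card=2000; try (B,merge)→3490, (E,hash)→4380, (B,hash)→4400, (E,merge)→26300, (B,nl)→30280, (E,nl)→42180; best=3490 via (B,merge)
  {ABCD}: card=40000; try (D,hash)→7360, (C,hash)→8360, (D,merge)→55160, (C,merge)→72640, (C,nl_idx)→76680, (D,nl)→162880 …(+1); best=7360 via (D,hash)
  {ABCE}: card=4000; try (A,hash)→5690, (E,hash)→7080, (A,merge)→27610, (A,nl)→43490, (E,merge)→55000, (E,nl)→82880; best=5690 via (A,hash)
  {ABCDE}: card=40000; try (D,hash)→10170, (E,hash)→47560, (D,merge)→57970, (D,nl)→165690, (E,merge)→687480, (E,nl)→807360; best=10170 via (D,hash)

10170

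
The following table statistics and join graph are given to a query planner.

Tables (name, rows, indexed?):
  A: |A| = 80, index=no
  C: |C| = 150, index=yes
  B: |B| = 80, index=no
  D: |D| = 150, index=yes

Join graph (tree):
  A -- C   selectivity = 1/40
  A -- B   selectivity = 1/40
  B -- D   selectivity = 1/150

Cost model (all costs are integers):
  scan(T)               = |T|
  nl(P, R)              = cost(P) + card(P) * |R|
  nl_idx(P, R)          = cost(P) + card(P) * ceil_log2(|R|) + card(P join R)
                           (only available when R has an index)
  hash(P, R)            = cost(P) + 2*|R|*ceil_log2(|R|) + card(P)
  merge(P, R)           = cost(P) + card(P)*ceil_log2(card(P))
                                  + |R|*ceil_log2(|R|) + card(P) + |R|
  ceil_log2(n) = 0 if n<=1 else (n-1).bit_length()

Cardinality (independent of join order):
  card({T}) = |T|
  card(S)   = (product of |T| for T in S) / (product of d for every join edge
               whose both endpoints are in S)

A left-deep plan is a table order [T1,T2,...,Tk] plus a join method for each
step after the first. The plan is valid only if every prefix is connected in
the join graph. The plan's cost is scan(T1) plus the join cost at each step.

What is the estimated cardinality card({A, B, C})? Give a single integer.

Tables in S: A(80), B(80), C(150)
Edges inside S: A-C(d=40), A-B(d=40)
numerator = 80 * 80 * 150 = 960000
denominator = 40 * 40 = 1600
card(S) = 960000 / 1600 = 600

600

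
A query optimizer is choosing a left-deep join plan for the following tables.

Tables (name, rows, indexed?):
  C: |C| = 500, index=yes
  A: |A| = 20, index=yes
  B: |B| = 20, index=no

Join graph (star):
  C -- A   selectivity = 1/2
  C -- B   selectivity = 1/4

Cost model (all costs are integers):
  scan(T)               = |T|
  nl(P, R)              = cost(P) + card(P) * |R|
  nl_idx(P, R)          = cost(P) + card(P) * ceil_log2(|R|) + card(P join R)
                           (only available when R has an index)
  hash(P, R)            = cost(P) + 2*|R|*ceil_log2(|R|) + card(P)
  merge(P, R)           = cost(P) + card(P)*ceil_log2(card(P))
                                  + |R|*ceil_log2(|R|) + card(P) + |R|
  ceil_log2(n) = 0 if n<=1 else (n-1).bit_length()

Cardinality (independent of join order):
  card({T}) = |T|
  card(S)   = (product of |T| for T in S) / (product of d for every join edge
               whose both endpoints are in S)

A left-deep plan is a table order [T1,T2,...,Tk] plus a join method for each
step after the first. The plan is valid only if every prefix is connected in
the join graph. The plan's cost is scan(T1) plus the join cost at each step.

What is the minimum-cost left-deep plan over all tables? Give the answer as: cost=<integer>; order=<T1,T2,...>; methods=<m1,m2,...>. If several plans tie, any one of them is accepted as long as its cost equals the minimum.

Selinger DP (subsets sized 1..n):
  {C}: scan cost=500, card=500
  {A}: scan cost=20, card=20
  {B}: scan cost=20, card=20
  {AC}: card=5000; try (A,hash)→1200, (C,merge)→5140, (C,nl_idx)→5200, (A,merge)→5620, (A,nl_idx)→8000, (C,hash)→9040 …(+2); best=1200 via (A,hash)
  {BC}: card=2500; try (B,hash)→1200, (C,nl_idx)→2700, (C,merge)→5140, (B,merge)→5620, (C,hash)→9040, (C,nl)→10020 …(+1); best=1200 via (B,hash)
  {ABC}: card=25000; try (A,hash)→3900, (B,hash)→6400, (A,merge)→33820, (A,nl_idx)→38700, (A,nl)→51200, (B,merge)→71320 …(+1); best=3900 via (A,hash)

cost=3900; order=C,B,A; methods=hash,hash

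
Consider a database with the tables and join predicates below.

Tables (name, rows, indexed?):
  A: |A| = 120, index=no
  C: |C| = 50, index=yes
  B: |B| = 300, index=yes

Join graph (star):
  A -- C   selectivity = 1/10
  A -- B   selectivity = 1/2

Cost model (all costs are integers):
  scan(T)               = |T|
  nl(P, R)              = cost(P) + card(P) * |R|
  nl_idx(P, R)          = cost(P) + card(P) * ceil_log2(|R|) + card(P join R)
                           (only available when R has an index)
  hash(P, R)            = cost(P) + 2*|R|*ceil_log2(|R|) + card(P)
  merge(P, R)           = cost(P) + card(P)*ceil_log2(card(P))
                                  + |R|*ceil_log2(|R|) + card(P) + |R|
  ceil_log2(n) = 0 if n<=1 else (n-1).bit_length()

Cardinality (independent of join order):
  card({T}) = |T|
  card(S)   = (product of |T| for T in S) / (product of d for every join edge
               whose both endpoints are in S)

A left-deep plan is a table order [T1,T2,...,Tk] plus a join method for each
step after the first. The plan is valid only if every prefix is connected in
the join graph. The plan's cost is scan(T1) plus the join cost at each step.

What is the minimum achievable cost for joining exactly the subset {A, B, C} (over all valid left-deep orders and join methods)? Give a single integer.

Selinger DP over subsets of {A,B,C}:
  {A}: scan cost=120, card=120
  {C}: scan cost=50, card=50
  {B}: scan cost=300, card=300
  {AC}: card=600; try (C,hash)→840, (A,merge)→1360, (C,merge)→1430, (C,nl_idx)→1440, (A,hash)→1780, (A,nl)→6050 …(+1); best=840 via (C,hash)
  {AB}: card=18000; try (A,hash)→2280, (B,merge)→4080, (A,merge)→4260, (B,hash)→5640, (B,nl_idx)→19200, (B,nl)→36120 …(+1); best=2280 via (A,hash)
  {ABC}: card=90000; try (B,hash)→6840, (B,merge)→10440, (C,hash)→20880, (B,nl_idx)→96240, (B,nl)→180840, (C,nl_idx)→200280 …(+2); best=6840 via (B,hash)

6840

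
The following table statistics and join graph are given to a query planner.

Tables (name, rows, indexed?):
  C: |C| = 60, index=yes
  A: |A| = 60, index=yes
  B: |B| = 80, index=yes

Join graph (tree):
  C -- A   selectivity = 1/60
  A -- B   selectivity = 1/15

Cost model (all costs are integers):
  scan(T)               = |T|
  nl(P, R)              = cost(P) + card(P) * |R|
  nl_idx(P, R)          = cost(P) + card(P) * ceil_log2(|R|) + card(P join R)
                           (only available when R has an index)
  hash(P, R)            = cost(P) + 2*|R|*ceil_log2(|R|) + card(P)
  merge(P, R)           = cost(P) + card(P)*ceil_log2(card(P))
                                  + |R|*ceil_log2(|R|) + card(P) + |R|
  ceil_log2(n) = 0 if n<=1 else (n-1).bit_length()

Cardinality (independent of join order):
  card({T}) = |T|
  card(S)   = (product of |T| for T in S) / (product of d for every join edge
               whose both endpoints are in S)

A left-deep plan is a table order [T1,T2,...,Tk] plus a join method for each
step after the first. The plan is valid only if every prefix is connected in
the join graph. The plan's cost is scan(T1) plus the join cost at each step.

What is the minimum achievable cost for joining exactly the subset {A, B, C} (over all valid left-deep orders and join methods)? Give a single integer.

Selinger DP over subsets of {A,B,C}:
  {C}: scan cost=60, card=60
  {A}: scan cost=60, card=60
  {B}: scan cost=80, card=80
  {AC}: card=60; try (C,nl_idx)→480, (A,nl_idx)→480, (C,hash)→840, (A,hash)→840, (C,merge)→900, (A,merge)→900 …(+2); best=480 via (C,nl_idx)
  {AB}: card=320; try (B,nl_idx)→800, (A,hash)→880, (A,nl_idx)→880, (B,merge)→1120, (A,merge)→1140, (B,hash)→1240 …(+2); best=800 via (B,nl_idx)
  {ABC}: card=320; try (B,nl_idx)→1220, (B,merge)→1540, (B,hash)→1660, (C,hash)→1840, (C,nl_idx)→3040, (C,merge)→4420 …(+2); best=1220 via (B,nl_idx)

1220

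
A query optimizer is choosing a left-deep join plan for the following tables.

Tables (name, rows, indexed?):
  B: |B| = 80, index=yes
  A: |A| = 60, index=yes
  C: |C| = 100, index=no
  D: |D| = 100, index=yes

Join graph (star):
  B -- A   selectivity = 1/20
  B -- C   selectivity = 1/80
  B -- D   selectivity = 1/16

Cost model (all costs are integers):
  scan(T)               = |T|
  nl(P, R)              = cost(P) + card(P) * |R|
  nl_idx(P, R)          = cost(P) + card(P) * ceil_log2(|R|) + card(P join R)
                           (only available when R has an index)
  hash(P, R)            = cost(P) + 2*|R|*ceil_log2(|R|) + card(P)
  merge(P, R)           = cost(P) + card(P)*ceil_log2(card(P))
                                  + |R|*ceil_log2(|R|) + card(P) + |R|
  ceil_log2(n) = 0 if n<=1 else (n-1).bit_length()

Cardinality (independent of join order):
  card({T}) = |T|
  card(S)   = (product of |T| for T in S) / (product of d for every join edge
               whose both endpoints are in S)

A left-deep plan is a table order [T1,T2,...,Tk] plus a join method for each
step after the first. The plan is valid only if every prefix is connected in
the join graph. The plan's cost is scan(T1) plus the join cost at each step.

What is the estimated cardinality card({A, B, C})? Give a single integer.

300

Tables in S: A(60), B(80), C(100)
Edges inside S: B-A(d=20), B-C(d=80)
numerator = 60 * 80 * 100 = 480000
denominator = 20 * 80 = 1600
card(S) = 480000 / 1600 = 300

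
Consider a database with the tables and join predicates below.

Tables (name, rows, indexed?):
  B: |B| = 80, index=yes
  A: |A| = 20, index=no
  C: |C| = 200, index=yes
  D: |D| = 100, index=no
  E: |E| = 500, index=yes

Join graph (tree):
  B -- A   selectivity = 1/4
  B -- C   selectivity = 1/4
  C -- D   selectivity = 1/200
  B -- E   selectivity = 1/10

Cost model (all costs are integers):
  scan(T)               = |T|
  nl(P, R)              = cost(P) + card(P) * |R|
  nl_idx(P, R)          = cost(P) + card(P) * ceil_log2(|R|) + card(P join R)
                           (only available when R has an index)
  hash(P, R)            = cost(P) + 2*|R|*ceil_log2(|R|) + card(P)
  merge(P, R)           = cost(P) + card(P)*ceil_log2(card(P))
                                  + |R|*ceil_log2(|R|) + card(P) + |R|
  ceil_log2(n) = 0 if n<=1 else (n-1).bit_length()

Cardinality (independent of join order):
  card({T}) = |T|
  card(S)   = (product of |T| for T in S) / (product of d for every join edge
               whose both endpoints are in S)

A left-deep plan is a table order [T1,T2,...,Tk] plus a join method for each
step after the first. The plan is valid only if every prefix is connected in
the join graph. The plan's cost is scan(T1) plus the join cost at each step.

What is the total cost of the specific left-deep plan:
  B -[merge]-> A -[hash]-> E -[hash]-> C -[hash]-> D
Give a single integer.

step 1: scan B: cost=80, card=80
step 2: join A via merge
    card(P join A) = 80*20/(4) = 400
    cost = 80 + 80*7 + 20*5 + 80 + 20 = 840
step 3: join E via hash
    card(P join E) = 400*500/(10) = 20000
    cost = 840 + 2*500*9 + 400 = 10240
step 4: join C via hash
    card(P join C) = 20000*200/(4) = 1000000
    cost = 10240 + 2*200*8 + 20000 = 33440
step 5: join D via hash
    card(P join D) = 1000000*100/(200) = 500000
    cost = 33440 + 2*100*7 + 1000000 = 1034840

1034840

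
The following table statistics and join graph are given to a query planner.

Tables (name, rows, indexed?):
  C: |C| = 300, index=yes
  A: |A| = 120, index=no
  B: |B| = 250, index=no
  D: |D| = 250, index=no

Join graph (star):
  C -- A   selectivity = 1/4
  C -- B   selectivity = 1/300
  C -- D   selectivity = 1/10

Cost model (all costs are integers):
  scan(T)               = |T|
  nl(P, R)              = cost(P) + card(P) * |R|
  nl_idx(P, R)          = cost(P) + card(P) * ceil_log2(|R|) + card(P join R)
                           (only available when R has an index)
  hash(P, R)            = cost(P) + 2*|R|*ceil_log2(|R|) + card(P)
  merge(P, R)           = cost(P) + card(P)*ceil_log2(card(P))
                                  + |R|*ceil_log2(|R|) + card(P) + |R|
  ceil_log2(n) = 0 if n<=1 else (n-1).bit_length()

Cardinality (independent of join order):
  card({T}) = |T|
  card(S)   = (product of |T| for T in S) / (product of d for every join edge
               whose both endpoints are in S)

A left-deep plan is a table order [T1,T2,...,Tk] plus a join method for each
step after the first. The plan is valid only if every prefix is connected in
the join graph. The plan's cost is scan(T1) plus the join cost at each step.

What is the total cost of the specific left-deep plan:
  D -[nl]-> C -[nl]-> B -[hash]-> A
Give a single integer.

step 1: scan D: cost=250, card=250
step 2: join C via nl
    card(P join C) = 250*300/(10) = 7500
    cost = 250 + 250*300 = 75250
step 3: join B via nl
    card(P join B) = 7500*250/(300) = 6250
    cost = 75250 + 7500*250 = 1950250
step 4: join A via hash
    card(P join A) = 6250*120/(4) = 187500
    cost = 1950250 + 2*120*7 + 6250 = 1958180

1958180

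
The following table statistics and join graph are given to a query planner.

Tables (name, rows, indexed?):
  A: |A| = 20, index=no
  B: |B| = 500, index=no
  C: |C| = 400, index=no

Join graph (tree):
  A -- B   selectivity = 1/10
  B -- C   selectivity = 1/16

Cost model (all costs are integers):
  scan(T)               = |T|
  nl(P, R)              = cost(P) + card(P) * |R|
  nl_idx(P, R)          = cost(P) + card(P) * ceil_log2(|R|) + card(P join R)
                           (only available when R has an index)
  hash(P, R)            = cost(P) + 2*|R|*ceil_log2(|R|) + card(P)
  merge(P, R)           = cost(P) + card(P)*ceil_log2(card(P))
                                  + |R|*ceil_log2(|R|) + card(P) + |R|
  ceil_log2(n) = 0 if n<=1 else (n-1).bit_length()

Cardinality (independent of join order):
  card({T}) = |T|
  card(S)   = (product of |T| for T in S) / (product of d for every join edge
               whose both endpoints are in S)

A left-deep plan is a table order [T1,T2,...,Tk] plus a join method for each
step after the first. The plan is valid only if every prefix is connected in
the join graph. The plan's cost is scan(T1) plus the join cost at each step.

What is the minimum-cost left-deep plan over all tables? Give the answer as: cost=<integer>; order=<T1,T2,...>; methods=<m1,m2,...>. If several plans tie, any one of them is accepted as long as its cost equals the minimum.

cost=9400; order=B,A,C; methods=hash,hash

Selinger DP (subsets sized 1..n):
  {A}: scan cost=20, card=20
  {B}: scan cost=500, card=500
  {C}: scan cost=400, card=400
  {AB}: card=1000; try (A,hash)→1200, (B,merge)→5140, (A,merge)→5620, (B,hash)→9040, (B,nl)→10020, (A,nl)→10500; best=1200 via (A,hash)
  {BC}: card=12500; try (C,hash)→8200, (B,merge)→9400, (C,merge)→9500, (B,hash)→9800, (B,nl)→200400, (C,nl)→200500; best=8200 via (C,hash)
  {ABC}: card=25000; try (C,hash)→9400, (C,merge)→16200, (A,hash)→20900, (A,merge)→195820, (A,nl)→258200, (C,nl)→401200; best=9400 via (C,hash)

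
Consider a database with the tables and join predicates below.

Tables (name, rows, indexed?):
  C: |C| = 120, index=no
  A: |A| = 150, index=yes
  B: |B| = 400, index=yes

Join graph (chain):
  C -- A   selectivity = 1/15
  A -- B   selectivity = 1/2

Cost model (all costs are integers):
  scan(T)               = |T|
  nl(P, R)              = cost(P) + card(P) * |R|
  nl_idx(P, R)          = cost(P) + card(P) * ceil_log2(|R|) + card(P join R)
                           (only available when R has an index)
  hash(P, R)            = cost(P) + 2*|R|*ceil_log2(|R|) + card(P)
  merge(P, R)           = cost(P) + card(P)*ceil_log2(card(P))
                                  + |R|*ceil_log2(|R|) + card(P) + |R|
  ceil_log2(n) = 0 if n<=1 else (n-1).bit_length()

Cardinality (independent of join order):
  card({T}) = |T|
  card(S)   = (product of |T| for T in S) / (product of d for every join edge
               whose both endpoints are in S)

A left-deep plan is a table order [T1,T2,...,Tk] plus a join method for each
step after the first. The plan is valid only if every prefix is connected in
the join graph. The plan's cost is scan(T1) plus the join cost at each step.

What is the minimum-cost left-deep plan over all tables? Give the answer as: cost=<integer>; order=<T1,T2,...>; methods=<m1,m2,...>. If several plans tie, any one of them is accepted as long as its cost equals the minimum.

cost=10380; order=A,C,B; methods=hash,hash

Selinger DP (subsets sized 1..n):
  {C}: scan cost=120, card=120
  {A}: scan cost=150, card=150
  {B}: scan cost=400, card=400
  {AC}: card=1200; try (C,hash)→1980, (A,nl_idx)→2280, (A,merge)→2430, (C,merge)→2460, (A,hash)→2640, (A,nl)→18120 …(+1); best=1980 via (C,hash)
  {AB}: card=30000; try (A,hash)→3200, (B,merge)→5500, (A,merge)→5750, (B,hash)→7500, (B,nl_idx)→31500, (A,nl_idx)→33600 …(+2); best=3200 via (A,hash)
  {ABC}: card=240000; try (B,hash)→10380, (B,merge)→20380, (C,hash)→34880, (B,nl_idx)→252780, (B,nl)→481980, (C,merge)→484160 …(+1); best=10380 via (B,hash)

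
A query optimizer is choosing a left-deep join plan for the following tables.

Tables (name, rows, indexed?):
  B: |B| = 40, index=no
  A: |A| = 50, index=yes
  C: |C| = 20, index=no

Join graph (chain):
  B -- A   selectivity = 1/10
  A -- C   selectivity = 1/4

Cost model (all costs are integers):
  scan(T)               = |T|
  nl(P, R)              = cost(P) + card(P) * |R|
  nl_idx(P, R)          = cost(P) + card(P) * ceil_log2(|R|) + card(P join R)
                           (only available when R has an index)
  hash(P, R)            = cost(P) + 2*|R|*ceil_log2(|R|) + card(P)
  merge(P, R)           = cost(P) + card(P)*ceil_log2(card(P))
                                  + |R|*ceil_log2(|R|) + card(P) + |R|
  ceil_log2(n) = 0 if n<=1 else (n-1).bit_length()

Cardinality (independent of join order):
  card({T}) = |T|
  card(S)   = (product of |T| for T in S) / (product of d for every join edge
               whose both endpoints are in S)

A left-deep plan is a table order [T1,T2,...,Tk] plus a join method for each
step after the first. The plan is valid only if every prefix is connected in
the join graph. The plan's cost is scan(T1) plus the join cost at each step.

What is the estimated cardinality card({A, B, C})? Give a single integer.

1000

Tables in S: A(50), B(40), C(20)
Edges inside S: B-A(d=10), A-C(d=4)
numerator = 50 * 40 * 20 = 40000
denominator = 10 * 4 = 40
card(S) = 40000 / 40 = 1000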